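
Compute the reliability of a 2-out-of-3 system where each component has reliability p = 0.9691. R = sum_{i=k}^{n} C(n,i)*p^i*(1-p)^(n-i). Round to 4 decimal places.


k = 2, n = 3, p = 0.9691
i=2: C(3,2)=3 * 0.9691^2 * 0.0309^1 = 0.0871
i=3: C(3,3)=1 * 0.9691^3 * 0.0309^0 = 0.9101
R = sum of terms = 0.9972

0.9972


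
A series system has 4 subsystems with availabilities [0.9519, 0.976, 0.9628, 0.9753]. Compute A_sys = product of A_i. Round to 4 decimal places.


Subsystems: [0.9519, 0.976, 0.9628, 0.9753]
After subsystem 1 (A=0.9519): product = 0.9519
After subsystem 2 (A=0.976): product = 0.9291
After subsystem 3 (A=0.9628): product = 0.8945
After subsystem 4 (A=0.9753): product = 0.8724
A_sys = 0.8724

0.8724


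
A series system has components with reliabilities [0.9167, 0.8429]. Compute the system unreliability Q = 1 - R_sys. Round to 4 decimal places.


Components: [0.9167, 0.8429]
After component 1: product = 0.9167
After component 2: product = 0.7727
R_sys = 0.7727
Q = 1 - 0.7727 = 0.2273

0.2273


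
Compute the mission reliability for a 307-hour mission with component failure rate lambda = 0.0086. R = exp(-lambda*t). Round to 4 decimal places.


lambda = 0.0086
mission_time = 307
lambda * t = 0.0086 * 307 = 2.6402
R = exp(-2.6402)
R = 0.0713

0.0713


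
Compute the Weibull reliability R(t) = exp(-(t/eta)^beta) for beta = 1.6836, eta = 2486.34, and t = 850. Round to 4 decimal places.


beta = 1.6836, eta = 2486.34, t = 850
t/eta = 850 / 2486.34 = 0.3419
(t/eta)^beta = 0.3419^1.6836 = 0.1641
R(t) = exp(-0.1641)
R(t) = 0.8486

0.8486


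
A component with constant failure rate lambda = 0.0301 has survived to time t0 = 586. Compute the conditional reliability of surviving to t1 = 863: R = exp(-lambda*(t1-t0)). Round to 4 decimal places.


lambda = 0.0301
t0 = 586, t1 = 863
t1 - t0 = 277
lambda * (t1-t0) = 0.0301 * 277 = 8.3377
R = exp(-8.3377)
R = 0.0002

0.0002


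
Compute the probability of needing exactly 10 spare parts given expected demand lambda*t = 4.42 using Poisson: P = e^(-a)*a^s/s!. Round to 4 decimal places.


a = 4.42, s = 10
e^(-a) = e^(-4.42) = 0.012
a^s = 4.42^10 = 2845920.0378
s! = 3628800
P = 0.012 * 2845920.0378 / 3628800
P = 0.0094

0.0094


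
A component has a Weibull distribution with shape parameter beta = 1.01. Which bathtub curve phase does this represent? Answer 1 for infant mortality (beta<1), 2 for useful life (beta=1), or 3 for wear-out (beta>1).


beta = 1.01
Compare beta to 1:
beta < 1 => infant mortality (phase 1)
beta = 1 => useful life (phase 2)
beta > 1 => wear-out (phase 3)
Since beta = 1.01, this is wear-out (increasing failure rate)
Phase = 3

3


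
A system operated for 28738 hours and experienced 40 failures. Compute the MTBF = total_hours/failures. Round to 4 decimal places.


total_hours = 28738
failures = 40
MTBF = 28738 / 40
MTBF = 718.45

718.45


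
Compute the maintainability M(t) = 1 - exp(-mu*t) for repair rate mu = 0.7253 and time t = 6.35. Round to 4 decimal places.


mu = 0.7253, t = 6.35
mu * t = 0.7253 * 6.35 = 4.6057
exp(-4.6057) = 0.01
M(t) = 1 - 0.01
M(t) = 0.99

0.99


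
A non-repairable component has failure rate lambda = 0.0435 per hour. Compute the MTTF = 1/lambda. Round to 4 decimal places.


lambda = 0.0435
MTTF = 1 / 0.0435
MTTF = 22.9885

22.9885


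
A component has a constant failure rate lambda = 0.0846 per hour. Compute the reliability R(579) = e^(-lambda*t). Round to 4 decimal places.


lambda = 0.0846
t = 579
lambda * t = 48.9834
R(t) = e^(-48.9834)
R(t) = 0.0

0.0


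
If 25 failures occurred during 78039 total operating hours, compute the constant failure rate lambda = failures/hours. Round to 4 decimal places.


failures = 25
total_hours = 78039
lambda = 25 / 78039
lambda = 0.0003

0.0003


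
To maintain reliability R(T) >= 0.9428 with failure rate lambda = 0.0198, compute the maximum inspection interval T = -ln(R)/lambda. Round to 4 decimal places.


R_target = 0.9428
lambda = 0.0198
-ln(0.9428) = 0.0589
T = 0.0589 / 0.0198
T = 2.9748

2.9748


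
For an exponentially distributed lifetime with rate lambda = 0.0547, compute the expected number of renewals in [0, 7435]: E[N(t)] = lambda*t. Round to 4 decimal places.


lambda = 0.0547
t = 7435
E[N(t)] = lambda * t
E[N(t)] = 0.0547 * 7435
E[N(t)] = 406.6945

406.6945


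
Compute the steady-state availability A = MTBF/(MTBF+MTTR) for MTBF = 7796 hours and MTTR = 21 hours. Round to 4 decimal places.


MTBF = 7796
MTTR = 21
MTBF + MTTR = 7817
A = 7796 / 7817
A = 0.9973

0.9973


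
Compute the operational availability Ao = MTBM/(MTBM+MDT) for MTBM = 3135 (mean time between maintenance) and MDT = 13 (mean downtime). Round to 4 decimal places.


MTBM = 3135
MDT = 13
MTBM + MDT = 3148
Ao = 3135 / 3148
Ao = 0.9959

0.9959


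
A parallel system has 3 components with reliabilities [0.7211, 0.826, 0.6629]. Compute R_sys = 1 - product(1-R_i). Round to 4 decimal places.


Components: [0.7211, 0.826, 0.6629]
(1 - 0.7211) = 0.2789, running product = 0.2789
(1 - 0.826) = 0.174, running product = 0.0485
(1 - 0.6629) = 0.3371, running product = 0.0164
Product of (1-R_i) = 0.0164
R_sys = 1 - 0.0164 = 0.9836

0.9836


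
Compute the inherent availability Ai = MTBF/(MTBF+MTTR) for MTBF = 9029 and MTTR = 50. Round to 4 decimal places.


MTBF = 9029
MTTR = 50
MTBF + MTTR = 9079
Ai = 9029 / 9079
Ai = 0.9945

0.9945


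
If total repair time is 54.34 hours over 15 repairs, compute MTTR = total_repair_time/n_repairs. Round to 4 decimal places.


total_repair_time = 54.34
n_repairs = 15
MTTR = 54.34 / 15
MTTR = 3.6227

3.6227


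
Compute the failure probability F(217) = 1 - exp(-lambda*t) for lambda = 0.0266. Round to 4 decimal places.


lambda = 0.0266, t = 217
lambda * t = 5.7722
exp(-5.7722) = 0.0031
F(t) = 1 - 0.0031
F(t) = 0.9969

0.9969


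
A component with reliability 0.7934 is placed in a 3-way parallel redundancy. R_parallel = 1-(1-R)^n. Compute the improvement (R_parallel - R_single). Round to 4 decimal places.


R_single = 0.7934, n = 3
1 - R_single = 0.2066
(1 - R_single)^n = 0.2066^3 = 0.0088
R_parallel = 1 - 0.0088 = 0.9912
Improvement = 0.9912 - 0.7934
Improvement = 0.1978

0.1978


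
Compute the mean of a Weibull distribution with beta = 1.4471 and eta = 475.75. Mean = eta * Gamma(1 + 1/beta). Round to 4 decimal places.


beta = 1.4471, eta = 475.75
1/beta = 0.691
1 + 1/beta = 1.691
Gamma(1.691) = 0.907
Mean = 475.75 * 0.907
Mean = 431.4914

431.4914


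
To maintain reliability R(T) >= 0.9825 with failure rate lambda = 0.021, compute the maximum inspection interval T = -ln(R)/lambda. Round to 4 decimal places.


R_target = 0.9825
lambda = 0.021
-ln(0.9825) = 0.0177
T = 0.0177 / 0.021
T = 0.8407

0.8407


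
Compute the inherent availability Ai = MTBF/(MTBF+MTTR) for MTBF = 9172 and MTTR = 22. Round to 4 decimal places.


MTBF = 9172
MTTR = 22
MTBF + MTTR = 9194
Ai = 9172 / 9194
Ai = 0.9976

0.9976


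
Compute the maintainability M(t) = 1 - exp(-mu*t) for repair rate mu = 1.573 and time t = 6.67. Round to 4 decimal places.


mu = 1.573, t = 6.67
mu * t = 1.573 * 6.67 = 10.4919
exp(-10.4919) = 0.0
M(t) = 1 - 0.0
M(t) = 1.0

1.0


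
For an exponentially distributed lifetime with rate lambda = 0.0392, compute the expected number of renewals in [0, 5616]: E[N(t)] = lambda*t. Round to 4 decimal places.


lambda = 0.0392
t = 5616
E[N(t)] = lambda * t
E[N(t)] = 0.0392 * 5616
E[N(t)] = 220.1472

220.1472


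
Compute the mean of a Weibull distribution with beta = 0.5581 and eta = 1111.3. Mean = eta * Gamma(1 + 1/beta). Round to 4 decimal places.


beta = 0.5581, eta = 1111.3
1/beta = 1.7918
1 + 1/beta = 2.7918
Gamma(2.7918) = 1.665
Mean = 1111.3 * 1.665
Mean = 1850.3038

1850.3038


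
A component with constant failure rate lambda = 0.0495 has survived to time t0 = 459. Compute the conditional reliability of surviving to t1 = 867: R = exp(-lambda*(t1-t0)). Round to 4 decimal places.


lambda = 0.0495
t0 = 459, t1 = 867
t1 - t0 = 408
lambda * (t1-t0) = 0.0495 * 408 = 20.196
R = exp(-20.196)
R = 0.0

0.0


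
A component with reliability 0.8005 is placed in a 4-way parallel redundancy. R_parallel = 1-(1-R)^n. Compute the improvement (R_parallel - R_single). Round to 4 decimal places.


R_single = 0.8005, n = 4
1 - R_single = 0.1995
(1 - R_single)^n = 0.1995^4 = 0.0016
R_parallel = 1 - 0.0016 = 0.9984
Improvement = 0.9984 - 0.8005
Improvement = 0.1979

0.1979


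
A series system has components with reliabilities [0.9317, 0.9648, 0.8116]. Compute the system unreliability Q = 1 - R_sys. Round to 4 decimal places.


Components: [0.9317, 0.9648, 0.8116]
After component 1: product = 0.9317
After component 2: product = 0.8989
After component 3: product = 0.7296
R_sys = 0.7296
Q = 1 - 0.7296 = 0.2704

0.2704


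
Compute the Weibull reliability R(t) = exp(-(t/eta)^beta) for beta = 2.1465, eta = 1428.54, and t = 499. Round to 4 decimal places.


beta = 2.1465, eta = 1428.54, t = 499
t/eta = 499 / 1428.54 = 0.3493
(t/eta)^beta = 0.3493^2.1465 = 0.1046
R(t) = exp(-0.1046)
R(t) = 0.9007

0.9007


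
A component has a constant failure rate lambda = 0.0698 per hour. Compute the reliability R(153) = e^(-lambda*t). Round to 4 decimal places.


lambda = 0.0698
t = 153
lambda * t = 10.6794
R(t) = e^(-10.6794)
R(t) = 0.0

0.0


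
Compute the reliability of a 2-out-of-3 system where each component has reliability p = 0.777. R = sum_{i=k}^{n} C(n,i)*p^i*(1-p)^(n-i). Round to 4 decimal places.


k = 2, n = 3, p = 0.777
i=2: C(3,2)=3 * 0.777^2 * 0.223^1 = 0.4039
i=3: C(3,3)=1 * 0.777^3 * 0.223^0 = 0.4691
R = sum of terms = 0.873

0.873


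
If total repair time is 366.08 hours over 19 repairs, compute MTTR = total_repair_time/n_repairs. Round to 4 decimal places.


total_repair_time = 366.08
n_repairs = 19
MTTR = 366.08 / 19
MTTR = 19.2674

19.2674


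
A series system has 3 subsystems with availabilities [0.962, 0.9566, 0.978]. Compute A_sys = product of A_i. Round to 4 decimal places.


Subsystems: [0.962, 0.9566, 0.978]
After subsystem 1 (A=0.962): product = 0.962
After subsystem 2 (A=0.9566): product = 0.9202
After subsystem 3 (A=0.978): product = 0.9
A_sys = 0.9

0.9


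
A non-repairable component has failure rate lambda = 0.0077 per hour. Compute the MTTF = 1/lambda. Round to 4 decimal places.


lambda = 0.0077
MTTF = 1 / 0.0077
MTTF = 129.8701

129.8701


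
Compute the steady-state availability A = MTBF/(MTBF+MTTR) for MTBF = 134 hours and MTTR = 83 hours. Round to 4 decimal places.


MTBF = 134
MTTR = 83
MTBF + MTTR = 217
A = 134 / 217
A = 0.6175

0.6175


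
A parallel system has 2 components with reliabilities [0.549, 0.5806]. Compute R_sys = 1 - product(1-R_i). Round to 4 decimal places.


Components: [0.549, 0.5806]
(1 - 0.549) = 0.451, running product = 0.451
(1 - 0.5806) = 0.4194, running product = 0.1891
Product of (1-R_i) = 0.1891
R_sys = 1 - 0.1891 = 0.8109

0.8109


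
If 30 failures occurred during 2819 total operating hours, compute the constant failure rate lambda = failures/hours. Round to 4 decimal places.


failures = 30
total_hours = 2819
lambda = 30 / 2819
lambda = 0.0106

0.0106


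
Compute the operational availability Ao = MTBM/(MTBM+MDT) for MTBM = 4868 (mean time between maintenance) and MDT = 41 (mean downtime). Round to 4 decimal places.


MTBM = 4868
MDT = 41
MTBM + MDT = 4909
Ao = 4868 / 4909
Ao = 0.9916

0.9916


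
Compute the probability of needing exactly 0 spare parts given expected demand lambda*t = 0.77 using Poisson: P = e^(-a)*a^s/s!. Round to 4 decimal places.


a = 0.77, s = 0
e^(-a) = e^(-0.77) = 0.463
a^s = 0.77^0 = 1.0
s! = 1
P = 0.463 * 1.0 / 1
P = 0.463

0.463


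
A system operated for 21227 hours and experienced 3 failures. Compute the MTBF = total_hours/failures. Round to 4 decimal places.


total_hours = 21227
failures = 3
MTBF = 21227 / 3
MTBF = 7075.6667

7075.6667


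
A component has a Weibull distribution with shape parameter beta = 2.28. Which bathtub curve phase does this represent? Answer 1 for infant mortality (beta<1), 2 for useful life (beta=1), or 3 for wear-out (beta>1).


beta = 2.28
Compare beta to 1:
beta < 1 => infant mortality (phase 1)
beta = 1 => useful life (phase 2)
beta > 1 => wear-out (phase 3)
Since beta = 2.28, this is wear-out (increasing failure rate)
Phase = 3

3


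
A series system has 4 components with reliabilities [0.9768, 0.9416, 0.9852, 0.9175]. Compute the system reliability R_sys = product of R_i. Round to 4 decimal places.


Components: [0.9768, 0.9416, 0.9852, 0.9175]
After component 1 (R=0.9768): product = 0.9768
After component 2 (R=0.9416): product = 0.9198
After component 3 (R=0.9852): product = 0.9061
After component 4 (R=0.9175): product = 0.8314
R_sys = 0.8314

0.8314


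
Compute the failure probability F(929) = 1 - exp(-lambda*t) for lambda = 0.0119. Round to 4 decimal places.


lambda = 0.0119, t = 929
lambda * t = 11.0551
exp(-11.0551) = 0.0
F(t) = 1 - 0.0
F(t) = 1.0

1.0


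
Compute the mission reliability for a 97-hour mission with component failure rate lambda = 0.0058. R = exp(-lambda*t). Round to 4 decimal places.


lambda = 0.0058
mission_time = 97
lambda * t = 0.0058 * 97 = 0.5626
R = exp(-0.5626)
R = 0.5697

0.5697


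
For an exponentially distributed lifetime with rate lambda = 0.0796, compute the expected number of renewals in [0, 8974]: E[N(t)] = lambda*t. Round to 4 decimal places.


lambda = 0.0796
t = 8974
E[N(t)] = lambda * t
E[N(t)] = 0.0796 * 8974
E[N(t)] = 714.3304

714.3304


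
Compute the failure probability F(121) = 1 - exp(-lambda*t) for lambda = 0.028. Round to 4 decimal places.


lambda = 0.028, t = 121
lambda * t = 3.388
exp(-3.388) = 0.0338
F(t) = 1 - 0.0338
F(t) = 0.9662

0.9662


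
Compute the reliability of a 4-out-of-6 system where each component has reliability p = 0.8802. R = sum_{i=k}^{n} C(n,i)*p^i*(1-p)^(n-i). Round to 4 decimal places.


k = 4, n = 6, p = 0.8802
i=4: C(6,4)=15 * 0.8802^4 * 0.1198^2 = 0.1292
i=5: C(6,5)=6 * 0.8802^5 * 0.1198^1 = 0.3798
i=6: C(6,6)=1 * 0.8802^6 * 0.1198^0 = 0.465
R = sum of terms = 0.974

0.974


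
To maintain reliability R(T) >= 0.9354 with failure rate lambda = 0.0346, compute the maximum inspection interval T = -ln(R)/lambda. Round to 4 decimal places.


R_target = 0.9354
lambda = 0.0346
-ln(0.9354) = 0.0668
T = 0.0668 / 0.0346
T = 1.9301

1.9301


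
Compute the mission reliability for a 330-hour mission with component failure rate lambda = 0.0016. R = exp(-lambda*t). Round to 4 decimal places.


lambda = 0.0016
mission_time = 330
lambda * t = 0.0016 * 330 = 0.528
R = exp(-0.528)
R = 0.5898

0.5898


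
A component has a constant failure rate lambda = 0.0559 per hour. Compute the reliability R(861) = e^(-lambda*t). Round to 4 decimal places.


lambda = 0.0559
t = 861
lambda * t = 48.1299
R(t) = e^(-48.1299)
R(t) = 0.0

0.0


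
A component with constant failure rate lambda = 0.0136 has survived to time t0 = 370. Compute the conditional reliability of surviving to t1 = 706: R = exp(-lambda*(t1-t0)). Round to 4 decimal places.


lambda = 0.0136
t0 = 370, t1 = 706
t1 - t0 = 336
lambda * (t1-t0) = 0.0136 * 336 = 4.5696
R = exp(-4.5696)
R = 0.0104

0.0104


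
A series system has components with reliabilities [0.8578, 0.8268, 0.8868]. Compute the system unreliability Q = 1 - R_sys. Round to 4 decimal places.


Components: [0.8578, 0.8268, 0.8868]
After component 1: product = 0.8578
After component 2: product = 0.7092
After component 3: product = 0.6289
R_sys = 0.6289
Q = 1 - 0.6289 = 0.3711

0.3711


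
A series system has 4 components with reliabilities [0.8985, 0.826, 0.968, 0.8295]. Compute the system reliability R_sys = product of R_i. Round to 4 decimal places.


Components: [0.8985, 0.826, 0.968, 0.8295]
After component 1 (R=0.8985): product = 0.8985
After component 2 (R=0.826): product = 0.7422
After component 3 (R=0.968): product = 0.7184
After component 4 (R=0.8295): product = 0.5959
R_sys = 0.5959

0.5959


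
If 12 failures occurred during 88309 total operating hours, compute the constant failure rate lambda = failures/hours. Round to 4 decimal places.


failures = 12
total_hours = 88309
lambda = 12 / 88309
lambda = 0.0001

0.0001


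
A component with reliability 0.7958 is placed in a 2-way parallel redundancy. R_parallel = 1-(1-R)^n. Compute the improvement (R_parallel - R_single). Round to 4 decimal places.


R_single = 0.7958, n = 2
1 - R_single = 0.2042
(1 - R_single)^n = 0.2042^2 = 0.0417
R_parallel = 1 - 0.0417 = 0.9583
Improvement = 0.9583 - 0.7958
Improvement = 0.1625

0.1625


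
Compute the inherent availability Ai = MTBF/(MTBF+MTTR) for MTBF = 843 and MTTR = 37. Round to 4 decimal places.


MTBF = 843
MTTR = 37
MTBF + MTTR = 880
Ai = 843 / 880
Ai = 0.958

0.958


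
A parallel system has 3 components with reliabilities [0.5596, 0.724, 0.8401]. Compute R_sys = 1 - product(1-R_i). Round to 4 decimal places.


Components: [0.5596, 0.724, 0.8401]
(1 - 0.5596) = 0.4404, running product = 0.4404
(1 - 0.724) = 0.276, running product = 0.1216
(1 - 0.8401) = 0.1599, running product = 0.0194
Product of (1-R_i) = 0.0194
R_sys = 1 - 0.0194 = 0.9806

0.9806


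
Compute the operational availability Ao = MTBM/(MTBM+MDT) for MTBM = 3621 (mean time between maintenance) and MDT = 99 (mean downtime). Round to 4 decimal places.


MTBM = 3621
MDT = 99
MTBM + MDT = 3720
Ao = 3621 / 3720
Ao = 0.9734

0.9734


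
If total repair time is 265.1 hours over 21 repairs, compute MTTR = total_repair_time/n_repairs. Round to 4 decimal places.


total_repair_time = 265.1
n_repairs = 21
MTTR = 265.1 / 21
MTTR = 12.6238

12.6238


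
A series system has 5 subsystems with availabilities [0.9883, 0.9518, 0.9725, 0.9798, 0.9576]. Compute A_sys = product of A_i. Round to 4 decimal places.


Subsystems: [0.9883, 0.9518, 0.9725, 0.9798, 0.9576]
After subsystem 1 (A=0.9883): product = 0.9883
After subsystem 2 (A=0.9518): product = 0.9407
After subsystem 3 (A=0.9725): product = 0.9148
After subsystem 4 (A=0.9798): product = 0.8963
After subsystem 5 (A=0.9576): product = 0.8583
A_sys = 0.8583

0.8583


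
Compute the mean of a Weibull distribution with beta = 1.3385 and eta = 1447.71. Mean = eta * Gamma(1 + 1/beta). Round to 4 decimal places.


beta = 1.3385, eta = 1447.71
1/beta = 0.7471
1 + 1/beta = 1.7471
Gamma(1.7471) = 0.9184
Mean = 1447.71 * 0.9184
Mean = 1329.5874

1329.5874


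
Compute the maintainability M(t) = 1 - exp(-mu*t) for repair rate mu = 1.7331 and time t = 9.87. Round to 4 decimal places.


mu = 1.7331, t = 9.87
mu * t = 1.7331 * 9.87 = 17.1057
exp(-17.1057) = 0.0
M(t) = 1 - 0.0
M(t) = 1.0

1.0


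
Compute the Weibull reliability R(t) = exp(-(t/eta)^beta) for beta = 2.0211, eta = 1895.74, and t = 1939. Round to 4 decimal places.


beta = 2.0211, eta = 1895.74, t = 1939
t/eta = 1939 / 1895.74 = 1.0228
(t/eta)^beta = 1.0228^2.0211 = 1.0467
R(t) = exp(-1.0467)
R(t) = 0.3511

0.3511


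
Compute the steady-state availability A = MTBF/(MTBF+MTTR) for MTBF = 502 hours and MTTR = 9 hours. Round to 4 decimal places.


MTBF = 502
MTTR = 9
MTBF + MTTR = 511
A = 502 / 511
A = 0.9824

0.9824


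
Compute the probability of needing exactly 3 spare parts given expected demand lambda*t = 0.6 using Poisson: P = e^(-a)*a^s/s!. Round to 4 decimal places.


a = 0.6, s = 3
e^(-a) = e^(-0.6) = 0.5488
a^s = 0.6^3 = 0.216
s! = 6
P = 0.5488 * 0.216 / 6
P = 0.0198

0.0198


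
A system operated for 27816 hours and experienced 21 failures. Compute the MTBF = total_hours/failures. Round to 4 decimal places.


total_hours = 27816
failures = 21
MTBF = 27816 / 21
MTBF = 1324.5714

1324.5714


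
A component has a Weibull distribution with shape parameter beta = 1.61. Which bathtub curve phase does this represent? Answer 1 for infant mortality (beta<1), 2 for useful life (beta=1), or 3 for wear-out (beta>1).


beta = 1.61
Compare beta to 1:
beta < 1 => infant mortality (phase 1)
beta = 1 => useful life (phase 2)
beta > 1 => wear-out (phase 3)
Since beta = 1.61, this is wear-out (increasing failure rate)
Phase = 3

3


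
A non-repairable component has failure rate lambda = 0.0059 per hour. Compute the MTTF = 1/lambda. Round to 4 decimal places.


lambda = 0.0059
MTTF = 1 / 0.0059
MTTF = 169.4915

169.4915


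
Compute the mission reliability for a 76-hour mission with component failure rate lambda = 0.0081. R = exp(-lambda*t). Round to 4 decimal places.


lambda = 0.0081
mission_time = 76
lambda * t = 0.0081 * 76 = 0.6156
R = exp(-0.6156)
R = 0.5403

0.5403


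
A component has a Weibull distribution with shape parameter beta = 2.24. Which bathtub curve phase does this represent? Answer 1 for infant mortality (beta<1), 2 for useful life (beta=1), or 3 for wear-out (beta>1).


beta = 2.24
Compare beta to 1:
beta < 1 => infant mortality (phase 1)
beta = 1 => useful life (phase 2)
beta > 1 => wear-out (phase 3)
Since beta = 2.24, this is wear-out (increasing failure rate)
Phase = 3

3


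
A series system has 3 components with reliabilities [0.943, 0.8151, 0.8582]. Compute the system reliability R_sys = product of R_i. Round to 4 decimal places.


Components: [0.943, 0.8151, 0.8582]
After component 1 (R=0.943): product = 0.943
After component 2 (R=0.8151): product = 0.7686
After component 3 (R=0.8582): product = 0.6596
R_sys = 0.6596

0.6596


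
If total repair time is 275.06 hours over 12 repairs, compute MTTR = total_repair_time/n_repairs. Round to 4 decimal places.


total_repair_time = 275.06
n_repairs = 12
MTTR = 275.06 / 12
MTTR = 22.9217

22.9217


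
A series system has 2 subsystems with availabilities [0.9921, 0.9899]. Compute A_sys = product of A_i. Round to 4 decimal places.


Subsystems: [0.9921, 0.9899]
After subsystem 1 (A=0.9921): product = 0.9921
After subsystem 2 (A=0.9899): product = 0.9821
A_sys = 0.9821

0.9821


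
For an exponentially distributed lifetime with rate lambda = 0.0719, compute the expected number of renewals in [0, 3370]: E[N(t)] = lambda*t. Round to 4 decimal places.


lambda = 0.0719
t = 3370
E[N(t)] = lambda * t
E[N(t)] = 0.0719 * 3370
E[N(t)] = 242.303

242.303


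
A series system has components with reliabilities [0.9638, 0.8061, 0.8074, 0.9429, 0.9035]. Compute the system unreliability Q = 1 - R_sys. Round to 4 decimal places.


Components: [0.9638, 0.8061, 0.8074, 0.9429, 0.9035]
After component 1: product = 0.9638
After component 2: product = 0.7769
After component 3: product = 0.6273
After component 4: product = 0.5915
After component 5: product = 0.5344
R_sys = 0.5344
Q = 1 - 0.5344 = 0.4656

0.4656


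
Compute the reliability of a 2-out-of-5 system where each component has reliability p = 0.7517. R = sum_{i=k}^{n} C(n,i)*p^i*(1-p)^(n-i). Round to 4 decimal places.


k = 2, n = 5, p = 0.7517
i=2: C(5,2)=10 * 0.7517^2 * 0.2483^3 = 0.0865
i=3: C(5,3)=10 * 0.7517^3 * 0.2483^2 = 0.2619
i=4: C(5,4)=5 * 0.7517^4 * 0.2483^1 = 0.3964
i=5: C(5,5)=1 * 0.7517^5 * 0.2483^0 = 0.24
R = sum of terms = 0.9848

0.9848


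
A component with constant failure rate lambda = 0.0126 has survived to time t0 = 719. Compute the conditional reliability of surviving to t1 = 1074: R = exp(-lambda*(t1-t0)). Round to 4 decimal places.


lambda = 0.0126
t0 = 719, t1 = 1074
t1 - t0 = 355
lambda * (t1-t0) = 0.0126 * 355 = 4.473
R = exp(-4.473)
R = 0.0114

0.0114


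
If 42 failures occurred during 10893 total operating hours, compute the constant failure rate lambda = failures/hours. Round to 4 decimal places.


failures = 42
total_hours = 10893
lambda = 42 / 10893
lambda = 0.0039

0.0039


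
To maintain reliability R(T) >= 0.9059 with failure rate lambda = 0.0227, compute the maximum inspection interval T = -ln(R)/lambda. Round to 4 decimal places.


R_target = 0.9059
lambda = 0.0227
-ln(0.9059) = 0.0988
T = 0.0988 / 0.0227
T = 4.3536

4.3536


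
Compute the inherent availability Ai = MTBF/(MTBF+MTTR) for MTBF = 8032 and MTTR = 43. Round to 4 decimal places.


MTBF = 8032
MTTR = 43
MTBF + MTTR = 8075
Ai = 8032 / 8075
Ai = 0.9947

0.9947


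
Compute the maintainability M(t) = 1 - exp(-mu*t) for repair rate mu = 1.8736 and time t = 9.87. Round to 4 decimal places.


mu = 1.8736, t = 9.87
mu * t = 1.8736 * 9.87 = 18.4924
exp(-18.4924) = 0.0
M(t) = 1 - 0.0
M(t) = 1.0

1.0


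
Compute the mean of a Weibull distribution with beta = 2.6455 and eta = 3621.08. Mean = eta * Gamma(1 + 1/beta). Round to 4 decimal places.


beta = 2.6455, eta = 3621.08
1/beta = 0.378
1 + 1/beta = 1.378
Gamma(1.378) = 0.8887
Mean = 3621.08 * 0.8887
Mean = 3217.999

3217.999


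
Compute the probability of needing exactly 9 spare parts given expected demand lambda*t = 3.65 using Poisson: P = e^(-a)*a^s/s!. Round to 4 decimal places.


a = 3.65, s = 9
e^(-a) = e^(-3.65) = 0.026
a^s = 3.65^9 = 114983.5678
s! = 362880
P = 0.026 * 114983.5678 / 362880
P = 0.0082

0.0082


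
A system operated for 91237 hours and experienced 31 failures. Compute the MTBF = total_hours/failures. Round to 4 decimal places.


total_hours = 91237
failures = 31
MTBF = 91237 / 31
MTBF = 2943.129

2943.129


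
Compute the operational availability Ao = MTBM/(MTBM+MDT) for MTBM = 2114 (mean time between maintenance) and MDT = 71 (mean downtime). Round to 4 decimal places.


MTBM = 2114
MDT = 71
MTBM + MDT = 2185
Ao = 2114 / 2185
Ao = 0.9675

0.9675


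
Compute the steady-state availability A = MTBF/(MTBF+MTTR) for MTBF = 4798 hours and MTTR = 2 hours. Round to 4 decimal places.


MTBF = 4798
MTTR = 2
MTBF + MTTR = 4800
A = 4798 / 4800
A = 0.9996

0.9996


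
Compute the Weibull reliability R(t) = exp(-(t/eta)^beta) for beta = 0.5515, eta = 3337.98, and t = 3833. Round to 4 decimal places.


beta = 0.5515, eta = 3337.98, t = 3833
t/eta = 3833 / 3337.98 = 1.1483
(t/eta)^beta = 1.1483^0.5515 = 1.0792
R(t) = exp(-1.0792)
R(t) = 0.3399

0.3399


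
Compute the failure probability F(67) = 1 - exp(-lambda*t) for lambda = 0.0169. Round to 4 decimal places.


lambda = 0.0169, t = 67
lambda * t = 1.1323
exp(-1.1323) = 0.3223
F(t) = 1 - 0.3223
F(t) = 0.6777

0.6777


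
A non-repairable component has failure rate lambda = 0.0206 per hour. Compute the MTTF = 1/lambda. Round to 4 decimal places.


lambda = 0.0206
MTTF = 1 / 0.0206
MTTF = 48.5437

48.5437


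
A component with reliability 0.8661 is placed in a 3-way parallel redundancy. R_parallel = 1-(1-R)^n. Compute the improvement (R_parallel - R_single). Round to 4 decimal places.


R_single = 0.8661, n = 3
1 - R_single = 0.1339
(1 - R_single)^n = 0.1339^3 = 0.0024
R_parallel = 1 - 0.0024 = 0.9976
Improvement = 0.9976 - 0.8661
Improvement = 0.1315

0.1315


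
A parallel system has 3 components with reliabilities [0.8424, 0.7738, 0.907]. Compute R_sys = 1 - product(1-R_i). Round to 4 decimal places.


Components: [0.8424, 0.7738, 0.907]
(1 - 0.8424) = 0.1576, running product = 0.1576
(1 - 0.7738) = 0.2262, running product = 0.0356
(1 - 0.907) = 0.093, running product = 0.0033
Product of (1-R_i) = 0.0033
R_sys = 1 - 0.0033 = 0.9967

0.9967


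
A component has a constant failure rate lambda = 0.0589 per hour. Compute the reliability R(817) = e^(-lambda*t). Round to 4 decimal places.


lambda = 0.0589
t = 817
lambda * t = 48.1213
R(t) = e^(-48.1213)
R(t) = 0.0

0.0


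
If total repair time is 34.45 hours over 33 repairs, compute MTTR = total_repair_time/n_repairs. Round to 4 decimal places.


total_repair_time = 34.45
n_repairs = 33
MTTR = 34.45 / 33
MTTR = 1.0439

1.0439


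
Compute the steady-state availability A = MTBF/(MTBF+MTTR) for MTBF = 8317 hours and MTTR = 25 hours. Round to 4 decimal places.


MTBF = 8317
MTTR = 25
MTBF + MTTR = 8342
A = 8317 / 8342
A = 0.997

0.997


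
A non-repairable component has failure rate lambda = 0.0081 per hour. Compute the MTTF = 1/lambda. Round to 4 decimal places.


lambda = 0.0081
MTTF = 1 / 0.0081
MTTF = 123.4568

123.4568


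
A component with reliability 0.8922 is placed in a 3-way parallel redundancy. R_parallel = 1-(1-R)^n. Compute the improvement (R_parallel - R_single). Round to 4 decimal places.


R_single = 0.8922, n = 3
1 - R_single = 0.1078
(1 - R_single)^n = 0.1078^3 = 0.0013
R_parallel = 1 - 0.0013 = 0.9987
Improvement = 0.9987 - 0.8922
Improvement = 0.1065

0.1065


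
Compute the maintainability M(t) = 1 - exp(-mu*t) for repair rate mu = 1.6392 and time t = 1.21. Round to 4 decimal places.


mu = 1.6392, t = 1.21
mu * t = 1.6392 * 1.21 = 1.9834
exp(-1.9834) = 0.1376
M(t) = 1 - 0.1376
M(t) = 0.8624

0.8624


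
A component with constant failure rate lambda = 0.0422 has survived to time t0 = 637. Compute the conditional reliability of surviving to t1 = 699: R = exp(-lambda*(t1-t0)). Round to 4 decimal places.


lambda = 0.0422
t0 = 637, t1 = 699
t1 - t0 = 62
lambda * (t1-t0) = 0.0422 * 62 = 2.6164
R = exp(-2.6164)
R = 0.0731

0.0731


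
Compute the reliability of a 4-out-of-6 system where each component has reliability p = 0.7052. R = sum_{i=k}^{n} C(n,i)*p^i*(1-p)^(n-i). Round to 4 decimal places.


k = 4, n = 6, p = 0.7052
i=4: C(6,4)=15 * 0.7052^4 * 0.2948^2 = 0.3224
i=5: C(6,5)=6 * 0.7052^5 * 0.2948^1 = 0.3085
i=6: C(6,6)=1 * 0.7052^6 * 0.2948^0 = 0.123
R = sum of terms = 0.7539

0.7539


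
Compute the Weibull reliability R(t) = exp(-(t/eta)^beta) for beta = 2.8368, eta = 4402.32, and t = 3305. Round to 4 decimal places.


beta = 2.8368, eta = 4402.32, t = 3305
t/eta = 3305 / 4402.32 = 0.7507
(t/eta)^beta = 0.7507^2.8368 = 0.4434
R(t) = exp(-0.4434)
R(t) = 0.6419

0.6419


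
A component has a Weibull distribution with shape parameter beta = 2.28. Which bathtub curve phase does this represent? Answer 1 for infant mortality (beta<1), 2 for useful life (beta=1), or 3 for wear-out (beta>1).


beta = 2.28
Compare beta to 1:
beta < 1 => infant mortality (phase 1)
beta = 1 => useful life (phase 2)
beta > 1 => wear-out (phase 3)
Since beta = 2.28, this is wear-out (increasing failure rate)
Phase = 3

3


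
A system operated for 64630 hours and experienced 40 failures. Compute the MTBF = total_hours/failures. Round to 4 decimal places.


total_hours = 64630
failures = 40
MTBF = 64630 / 40
MTBF = 1615.75

1615.75


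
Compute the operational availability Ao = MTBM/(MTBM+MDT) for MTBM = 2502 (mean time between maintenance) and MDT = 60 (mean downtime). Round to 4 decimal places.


MTBM = 2502
MDT = 60
MTBM + MDT = 2562
Ao = 2502 / 2562
Ao = 0.9766

0.9766


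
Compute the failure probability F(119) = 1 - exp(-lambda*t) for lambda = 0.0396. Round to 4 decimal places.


lambda = 0.0396, t = 119
lambda * t = 4.7124
exp(-4.7124) = 0.009
F(t) = 1 - 0.009
F(t) = 0.991

0.991


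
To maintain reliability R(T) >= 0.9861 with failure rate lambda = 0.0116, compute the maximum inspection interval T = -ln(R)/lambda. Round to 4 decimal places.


R_target = 0.9861
lambda = 0.0116
-ln(0.9861) = 0.014
T = 0.014 / 0.0116
T = 1.2067

1.2067


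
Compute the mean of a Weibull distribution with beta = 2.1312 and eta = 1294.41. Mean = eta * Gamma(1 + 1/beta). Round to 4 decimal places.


beta = 2.1312, eta = 1294.41
1/beta = 0.4692
1 + 1/beta = 1.4692
Gamma(1.4692) = 0.8856
Mean = 1294.41 * 0.8856
Mean = 1146.3655

1146.3655


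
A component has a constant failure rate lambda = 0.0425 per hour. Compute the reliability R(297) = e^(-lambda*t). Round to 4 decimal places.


lambda = 0.0425
t = 297
lambda * t = 12.6225
R(t) = e^(-12.6225)
R(t) = 0.0

0.0


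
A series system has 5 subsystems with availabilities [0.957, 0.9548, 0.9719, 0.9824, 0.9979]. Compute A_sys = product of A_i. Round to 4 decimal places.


Subsystems: [0.957, 0.9548, 0.9719, 0.9824, 0.9979]
After subsystem 1 (A=0.957): product = 0.957
After subsystem 2 (A=0.9548): product = 0.9137
After subsystem 3 (A=0.9719): product = 0.8881
After subsystem 4 (A=0.9824): product = 0.8724
After subsystem 5 (A=0.9979): product = 0.8706
A_sys = 0.8706

0.8706


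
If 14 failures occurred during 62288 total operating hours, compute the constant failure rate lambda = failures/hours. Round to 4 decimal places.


failures = 14
total_hours = 62288
lambda = 14 / 62288
lambda = 0.0002

0.0002


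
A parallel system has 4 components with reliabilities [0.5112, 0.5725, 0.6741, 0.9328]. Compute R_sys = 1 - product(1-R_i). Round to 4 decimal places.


Components: [0.5112, 0.5725, 0.6741, 0.9328]
(1 - 0.5112) = 0.4888, running product = 0.4888
(1 - 0.5725) = 0.4275, running product = 0.209
(1 - 0.6741) = 0.3259, running product = 0.0681
(1 - 0.9328) = 0.0672, running product = 0.0046
Product of (1-R_i) = 0.0046
R_sys = 1 - 0.0046 = 0.9954

0.9954


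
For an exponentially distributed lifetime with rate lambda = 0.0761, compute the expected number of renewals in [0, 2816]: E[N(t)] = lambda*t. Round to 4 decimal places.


lambda = 0.0761
t = 2816
E[N(t)] = lambda * t
E[N(t)] = 0.0761 * 2816
E[N(t)] = 214.2976

214.2976


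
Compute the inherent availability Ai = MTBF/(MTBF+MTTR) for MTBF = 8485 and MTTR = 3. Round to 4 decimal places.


MTBF = 8485
MTTR = 3
MTBF + MTTR = 8488
Ai = 8485 / 8488
Ai = 0.9996

0.9996


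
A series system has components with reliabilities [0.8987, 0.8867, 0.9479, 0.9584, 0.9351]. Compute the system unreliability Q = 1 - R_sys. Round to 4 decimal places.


Components: [0.8987, 0.8867, 0.9479, 0.9584, 0.9351]
After component 1: product = 0.8987
After component 2: product = 0.7969
After component 3: product = 0.7554
After component 4: product = 0.7239
After component 5: product = 0.677
R_sys = 0.677
Q = 1 - 0.677 = 0.323

0.323


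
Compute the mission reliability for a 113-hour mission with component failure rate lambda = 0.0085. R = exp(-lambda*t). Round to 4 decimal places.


lambda = 0.0085
mission_time = 113
lambda * t = 0.0085 * 113 = 0.9605
R = exp(-0.9605)
R = 0.3827

0.3827


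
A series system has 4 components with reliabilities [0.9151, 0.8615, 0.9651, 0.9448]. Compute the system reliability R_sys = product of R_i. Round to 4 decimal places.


Components: [0.9151, 0.8615, 0.9651, 0.9448]
After component 1 (R=0.9151): product = 0.9151
After component 2 (R=0.8615): product = 0.7884
After component 3 (R=0.9651): product = 0.7608
After component 4 (R=0.9448): product = 0.7188
R_sys = 0.7188

0.7188


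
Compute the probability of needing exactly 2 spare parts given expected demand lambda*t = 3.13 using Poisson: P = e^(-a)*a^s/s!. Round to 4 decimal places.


a = 3.13, s = 2
e^(-a) = e^(-3.13) = 0.0437
a^s = 3.13^2 = 9.7969
s! = 2
P = 0.0437 * 9.7969 / 2
P = 0.2141

0.2141


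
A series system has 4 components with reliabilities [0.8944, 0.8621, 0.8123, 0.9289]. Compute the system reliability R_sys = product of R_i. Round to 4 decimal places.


Components: [0.8944, 0.8621, 0.8123, 0.9289]
After component 1 (R=0.8944): product = 0.8944
After component 2 (R=0.8621): product = 0.7711
After component 3 (R=0.8123): product = 0.6263
After component 4 (R=0.9289): product = 0.5818
R_sys = 0.5818

0.5818


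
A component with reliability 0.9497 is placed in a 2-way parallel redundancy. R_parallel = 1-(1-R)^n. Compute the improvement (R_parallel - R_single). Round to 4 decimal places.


R_single = 0.9497, n = 2
1 - R_single = 0.0503
(1 - R_single)^n = 0.0503^2 = 0.0025
R_parallel = 1 - 0.0025 = 0.9975
Improvement = 0.9975 - 0.9497
Improvement = 0.0478

0.0478


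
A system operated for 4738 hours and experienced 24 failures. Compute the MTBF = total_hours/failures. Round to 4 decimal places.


total_hours = 4738
failures = 24
MTBF = 4738 / 24
MTBF = 197.4167

197.4167


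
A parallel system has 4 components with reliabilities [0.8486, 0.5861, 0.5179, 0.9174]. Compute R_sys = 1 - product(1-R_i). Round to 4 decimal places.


Components: [0.8486, 0.5861, 0.5179, 0.9174]
(1 - 0.8486) = 0.1514, running product = 0.1514
(1 - 0.5861) = 0.4139, running product = 0.0627
(1 - 0.5179) = 0.4821, running product = 0.0302
(1 - 0.9174) = 0.0826, running product = 0.0025
Product of (1-R_i) = 0.0025
R_sys = 1 - 0.0025 = 0.9975

0.9975


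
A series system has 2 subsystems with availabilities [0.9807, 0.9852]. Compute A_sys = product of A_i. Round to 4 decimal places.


Subsystems: [0.9807, 0.9852]
After subsystem 1 (A=0.9807): product = 0.9807
After subsystem 2 (A=0.9852): product = 0.9662
A_sys = 0.9662

0.9662


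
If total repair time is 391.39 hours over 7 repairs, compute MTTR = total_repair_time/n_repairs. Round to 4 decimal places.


total_repair_time = 391.39
n_repairs = 7
MTTR = 391.39 / 7
MTTR = 55.9129

55.9129


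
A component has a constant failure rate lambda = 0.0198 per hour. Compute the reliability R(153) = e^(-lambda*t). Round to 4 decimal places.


lambda = 0.0198
t = 153
lambda * t = 3.0294
R(t) = e^(-3.0294)
R(t) = 0.0483

0.0483


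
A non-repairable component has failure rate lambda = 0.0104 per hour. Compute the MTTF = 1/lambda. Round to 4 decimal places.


lambda = 0.0104
MTTF = 1 / 0.0104
MTTF = 96.1538

96.1538


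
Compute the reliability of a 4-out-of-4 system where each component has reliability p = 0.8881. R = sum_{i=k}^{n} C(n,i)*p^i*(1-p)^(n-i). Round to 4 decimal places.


k = 4, n = 4, p = 0.8881
i=4: C(4,4)=1 * 0.8881^4 * 0.1119^0 = 0.6221
R = sum of terms = 0.6221

0.6221


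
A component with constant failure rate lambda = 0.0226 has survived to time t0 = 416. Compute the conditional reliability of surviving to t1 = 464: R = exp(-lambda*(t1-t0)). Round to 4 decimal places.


lambda = 0.0226
t0 = 416, t1 = 464
t1 - t0 = 48
lambda * (t1-t0) = 0.0226 * 48 = 1.0848
R = exp(-1.0848)
R = 0.338

0.338


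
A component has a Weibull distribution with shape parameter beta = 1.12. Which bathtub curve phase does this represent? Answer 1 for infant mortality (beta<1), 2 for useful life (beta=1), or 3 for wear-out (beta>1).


beta = 1.12
Compare beta to 1:
beta < 1 => infant mortality (phase 1)
beta = 1 => useful life (phase 2)
beta > 1 => wear-out (phase 3)
Since beta = 1.12, this is wear-out (increasing failure rate)
Phase = 3

3


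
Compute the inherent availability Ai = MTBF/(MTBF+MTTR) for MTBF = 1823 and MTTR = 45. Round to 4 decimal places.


MTBF = 1823
MTTR = 45
MTBF + MTTR = 1868
Ai = 1823 / 1868
Ai = 0.9759

0.9759


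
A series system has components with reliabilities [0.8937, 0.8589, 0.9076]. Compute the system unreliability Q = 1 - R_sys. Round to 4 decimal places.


Components: [0.8937, 0.8589, 0.9076]
After component 1: product = 0.8937
After component 2: product = 0.7676
After component 3: product = 0.6967
R_sys = 0.6967
Q = 1 - 0.6967 = 0.3033

0.3033


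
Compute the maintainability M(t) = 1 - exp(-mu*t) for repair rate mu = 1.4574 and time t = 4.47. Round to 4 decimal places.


mu = 1.4574, t = 4.47
mu * t = 1.4574 * 4.47 = 6.5146
exp(-6.5146) = 0.0015
M(t) = 1 - 0.0015
M(t) = 0.9985

0.9985


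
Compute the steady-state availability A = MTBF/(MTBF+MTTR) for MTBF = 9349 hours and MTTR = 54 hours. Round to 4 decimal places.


MTBF = 9349
MTTR = 54
MTBF + MTTR = 9403
A = 9349 / 9403
A = 0.9943

0.9943


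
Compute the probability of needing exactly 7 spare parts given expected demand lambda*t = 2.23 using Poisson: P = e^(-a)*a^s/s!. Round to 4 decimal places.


a = 2.23, s = 7
e^(-a) = e^(-2.23) = 0.1075
a^s = 2.23^7 = 274.242
s! = 5040
P = 0.1075 * 274.242 / 5040
P = 0.0059

0.0059


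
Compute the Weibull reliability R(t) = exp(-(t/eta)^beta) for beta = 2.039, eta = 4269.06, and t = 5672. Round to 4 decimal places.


beta = 2.039, eta = 4269.06, t = 5672
t/eta = 5672 / 4269.06 = 1.3286
(t/eta)^beta = 1.3286^2.039 = 1.7849
R(t) = exp(-1.7849)
R(t) = 0.1678

0.1678


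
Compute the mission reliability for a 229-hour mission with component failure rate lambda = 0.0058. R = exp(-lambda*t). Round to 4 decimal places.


lambda = 0.0058
mission_time = 229
lambda * t = 0.0058 * 229 = 1.3282
R = exp(-1.3282)
R = 0.265

0.265
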